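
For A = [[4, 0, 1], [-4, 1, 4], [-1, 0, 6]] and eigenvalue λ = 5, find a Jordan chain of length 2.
We seek v_1 ∈ ker((A - 5I)^2) \ ker(A - 5I), then set v_{i+1} = (A - 5I) v_i.

One such chain is v_1 = [[-1, 1, 0]]^T, v_2 = [[1, 0, 1]]^T. Check: (A - 5I) v_2 = [[0, 0, 0]]^T = 0.

v_1 = [[-1, 1, 0]]^T, v_2 = [[1, 0, 1]]^T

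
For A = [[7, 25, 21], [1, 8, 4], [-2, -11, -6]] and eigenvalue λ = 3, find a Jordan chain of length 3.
v_1 = [[0, -1, 1]]^T, v_2 = [[-4, -1, 2]]^T, v_3 = [[1, -1, 1]]^T

We seek v_1 ∈ ker((A - 3I)^3) \ ker((A - 3I)^2), then set v_{i+1} = (A - 3I) v_i.

One such chain is v_1 = [[0, -1, 1]]^T, v_2 = [[-4, -1, 2]]^T, v_3 = [[1, -1, 1]]^T. Check: (A - 3I) v_3 = [[0, 0, 0]]^T = 0.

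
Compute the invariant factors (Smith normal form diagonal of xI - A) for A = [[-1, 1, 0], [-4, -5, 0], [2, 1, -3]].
The Jordan structure of A has elementary divisors (x + 3)^2, (x + 3). Arranging the block sizes at each eigenvalue in decreasing order and taking row products gives the invariant factors.

Invariant factors (smallest first, each dividing the next): x + 3, (x + 3)^2.

Check: the last factor (x + 3)^2 is the minimal polynomial, and the product (x + 3)^3 is the characteristic polynomial.

x + 3, (x + 3)^2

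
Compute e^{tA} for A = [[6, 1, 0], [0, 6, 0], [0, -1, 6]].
e^{tA} = [[e^{6*t}, t*e^{6*t}, 0], [0, e^{6*t}, 0], [0, -t*e^{6*t}, e^{6*t}]]

A has Jordan form J = [[6, 1, 0], [0, 6, 0], [0, 0, 6]] with A = PJP^{-1}, so e^{tA} = P e^{tJ} P^{-1}.

For a Jordan block J_k(λ), e^{tJ_k(λ)} = e^{λt} · (I + tN + t^2 N^2/2! + ... + t^{k-1} N^{k-1}/(k-1)!) where N is the nilpotent superdiagonal part.

Assembling the blocks and conjugating back gives the entries of e^{tA} as shown above.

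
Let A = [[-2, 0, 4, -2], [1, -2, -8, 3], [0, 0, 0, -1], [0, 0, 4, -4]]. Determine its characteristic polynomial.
χ_A(x) = (x + 2)^4

xI - A = [[x + 2, 0, -4, 2], [-1, x + 2, 8, -3], [0, 0, x, 1], [0, 0, -4, x + 4]].

Expanding det(xI - A) along the first row:
det(xI - A) = + (x + 2)·det([[x + 2, 8, -3], [0, x, 1], [0, -4, x + 4]]) - (0)·det([[-1, 8, -3], [0, x, 1], [0, -4, x + 4]]) + (-4)·det([[-1, x + 2, -3], [0, 0, 1], [0, 0, x + 4]]) - (2)·det([[-1, x + 2, 8], [0, 0, x], [0, 0, -4]]).

Evaluating gives χ_A(x) = x^4 + 8x^3 + 24x^2 + 32x + 16 = (x + 2)^4.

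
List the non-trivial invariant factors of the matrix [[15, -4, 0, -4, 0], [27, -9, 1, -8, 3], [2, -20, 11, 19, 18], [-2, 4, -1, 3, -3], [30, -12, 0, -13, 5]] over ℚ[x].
The Jordan structure of A has elementary divisors (x - 5)^3, (x - 5)^2. Arranging the block sizes at each eigenvalue in decreasing order and taking row products gives the invariant factors.

Invariant factors (smallest first, each dividing the next): (x - 5)^2, (x - 5)^3.

Check: the last factor (x - 5)^3 is the minimal polynomial, and the product (x - 5)^5 is the characteristic polynomial.

(x - 5)^2, (x - 5)^3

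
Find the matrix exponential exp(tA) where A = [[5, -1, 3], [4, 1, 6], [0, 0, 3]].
A has Jordan form J = [[3, 1, 0], [0, 3, 0], [0, 0, 3]] with A = PJP^{-1}, so e^{tA} = P e^{tJ} P^{-1}.

For a Jordan block J_k(λ), e^{tJ_k(λ)} = e^{λt} · (I + tN + t^2 N^2/2! + ... + t^{k-1} N^{k-1}/(k-1)!) where N is the nilpotent superdiagonal part.

Assembling the blocks and conjugating back gives the entries of e^{tA} as shown above.

e^{tA} = [[(2*t + 1)*e^{3*t}, -t*e^{3*t}, 3*t*e^{3*t}], [4*t*e^{3*t}, (1 - 2*t)*e^{3*t}, 6*t*e^{3*t}], [0, 0, e^{3*t}]]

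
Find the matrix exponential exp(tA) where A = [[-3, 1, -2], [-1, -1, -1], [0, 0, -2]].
A has Jordan form J = [[-2, 1, 0], [0, -2, 1], [0, 0, -2]] with A = PJP^{-1}, so e^{tA} = P e^{tJ} P^{-1}.

For a Jordan block J_k(λ), e^{tJ_k(λ)} = e^{λt} · (I + tN + t^2 N^2/2! + ... + t^{k-1} N^{k-1}/(k-1)!) where N is the nilpotent superdiagonal part.

Assembling the blocks and conjugating back gives the entries of e^{tA} as shown above.

e^{tA} = [[(1 - t)*e^{-2*t}, t*e^{-2*t}, t*(t - 4)*e^{-2*t}/2], [-t*e^{-2*t}, (t + 1)*e^{-2*t}, t*(t - 2)*e^{-2*t}/2], [0, 0, e^{-2*t}]]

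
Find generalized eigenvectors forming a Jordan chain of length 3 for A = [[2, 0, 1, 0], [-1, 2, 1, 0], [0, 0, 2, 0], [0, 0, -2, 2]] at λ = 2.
We seek v_1 ∈ ker((A - 2I)^3) \ ker((A - 2I)^2), then set v_{i+1} = (A - 2I) v_i.

One such chain is v_1 = [[0, 1, 1, 0]]^T, v_2 = [[1, 1, 0, -2]]^T, v_3 = [[0, -1, 0, 0]]^T. Check: (A - 2I) v_3 = [[0, 0, 0, 0]]^T = 0.

v_1 = [[0, 1, 1, 0]]^T, v_2 = [[1, 1, 0, -2]]^T, v_3 = [[0, -1, 0, 0]]^T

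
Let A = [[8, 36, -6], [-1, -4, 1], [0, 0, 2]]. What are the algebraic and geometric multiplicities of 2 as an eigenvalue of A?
algebraic multiplicity 3, geometric multiplicity 2

The characteristic polynomial is (x - 2)^3, so the factor x - 2 appears with exponent 3: the algebraic multiplicity is 3.

rank(A - 2I) = 1, so the eigenspace has dimension 3 - 1 = 2: the geometric multiplicity is 2.

Since 2 < 3, A is not diagonalizable.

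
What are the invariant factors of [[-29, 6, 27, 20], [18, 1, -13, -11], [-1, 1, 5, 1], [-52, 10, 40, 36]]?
The Jordan structure of A has elementary divisors (x + 2), (x - 5)^3. Arranging the block sizes at each eigenvalue in decreasing order and taking row products gives the invariant factors.

Invariant factors (smallest first, each dividing the next): (x - 5)^3(x + 2).

Check: the last factor (x - 5)^3(x + 2) is the minimal polynomial, and the product (x - 5)^3(x + 2) is the characteristic polynomial.

(x - 5)^3(x + 2)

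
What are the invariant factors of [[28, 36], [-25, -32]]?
The Jordan structure of A has elementary divisors (x + 2)^2. Arranging the block sizes at each eigenvalue in decreasing order and taking row products gives the invariant factors.

Invariant factors (smallest first, each dividing the next): (x + 2)^2.

Check: the last factor (x + 2)^2 is the minimal polynomial, and the product (x + 2)^2 is the characteristic polynomial.

(x + 2)^2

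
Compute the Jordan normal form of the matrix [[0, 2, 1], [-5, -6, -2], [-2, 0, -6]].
The characteristic polynomial is det(xI - A) = (x + 4)^3, so the eigenvalues are -4 (algebraic multiplicity 3).

For λ = -4: rank(A + 4I) = 2, rank((A + 4I)^2) = 1, rank((A + 4I)^3) = 0. The eigenspace has dimension 3 - 2 = 1, so there is 1 Jordan block; the rank sequence gives block sizes [3].

Assembling the blocks gives the Jordan form J above.

J = [[-4, 1, 0], [0, -4, 1], [0, 0, -4]]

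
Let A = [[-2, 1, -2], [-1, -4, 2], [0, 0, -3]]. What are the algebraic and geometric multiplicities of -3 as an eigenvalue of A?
The characteristic polynomial is (x + 3)^3, so the factor x + 3 appears with exponent 3: the algebraic multiplicity is 3.

rank(A + 3I) = 1, so the eigenspace has dimension 3 - 1 = 2: the geometric multiplicity is 2.

Since 2 < 3, A is not diagonalizable.

algebraic multiplicity 3, geometric multiplicity 2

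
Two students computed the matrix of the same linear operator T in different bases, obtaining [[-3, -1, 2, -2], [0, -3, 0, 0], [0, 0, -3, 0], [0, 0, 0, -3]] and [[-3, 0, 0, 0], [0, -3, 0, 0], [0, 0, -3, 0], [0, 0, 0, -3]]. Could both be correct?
Both have characteristic polynomial (x + 3)^4, but the minimal polynomial of A is (x + 3)^2 while the minimal polynomial of B is x + 3. The minimal polynomial is a similarity invariant, so A and B are not similar.

No.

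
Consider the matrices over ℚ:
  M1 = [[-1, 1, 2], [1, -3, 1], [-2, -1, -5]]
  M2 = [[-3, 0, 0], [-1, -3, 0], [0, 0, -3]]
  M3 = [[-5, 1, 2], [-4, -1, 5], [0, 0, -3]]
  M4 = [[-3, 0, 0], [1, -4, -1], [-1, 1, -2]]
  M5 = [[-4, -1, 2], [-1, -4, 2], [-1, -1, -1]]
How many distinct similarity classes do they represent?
Characteristic polynomials: χ_{M1} = (x + 3)^3, χ_{M2} = (x + 3)^3, χ_{M3} = (x + 3)^3, χ_{M4} = (x + 3)^3, χ_{M5} = (x + 3)^3.

{M1, M3}: invariant factors (x + 3)^3.

{M2, M4, M5}: invariant factors x + 3, (x + 3)^2.

Matrices are similar if and only if their invariant-factor lists agree; the partition into similarity classes is {M1, M3}, {M2, M4, M5}.

2 classes: {M1, M3}, {M2, M4, M5}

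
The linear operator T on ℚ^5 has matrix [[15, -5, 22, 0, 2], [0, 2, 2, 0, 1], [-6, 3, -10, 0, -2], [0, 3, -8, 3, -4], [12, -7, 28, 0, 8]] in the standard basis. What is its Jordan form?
J = [[3, 1, 0, 0, 0], [0, 3, 1, 0, 0], [0, 0, 3, 0, 0], [0, 0, 0, 3, 0], [0, 0, 0, 0, 6]]

The characteristic polynomial is det(xI - A) = (x - 6)(x - 3)^4, so the eigenvalues are 3 (algebraic multiplicity 4), 6 (algebraic multiplicity 1).

For λ = 3: rank(A - 3I) = 3, rank((A - 3I)^2) = 2, rank((A - 3I)^3) = 1. The eigenspace has dimension 5 - 3 = 2, so there are 2 Jordan blocks; the rank sequence gives block sizes [3, 1].

For λ = 6: algebraic multiplicity 1 gives one 1×1 block.

Assembling the blocks gives the Jordan form J above.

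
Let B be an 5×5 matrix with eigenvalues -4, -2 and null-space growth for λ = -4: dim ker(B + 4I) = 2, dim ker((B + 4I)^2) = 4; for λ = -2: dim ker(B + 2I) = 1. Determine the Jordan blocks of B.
λ = -4: successive nullity increments [2, 2] count blocks of size ≥ k; block sizes are [2, 2].
λ = -2: successive nullity increments [1] count blocks of size ≥ k; block sizes are [1].

Jordan blocks: (-4, 2), (-4, 2), (-2, 1)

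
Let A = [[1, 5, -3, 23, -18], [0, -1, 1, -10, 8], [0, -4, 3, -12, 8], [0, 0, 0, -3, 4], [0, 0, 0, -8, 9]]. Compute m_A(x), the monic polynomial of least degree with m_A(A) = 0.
m_A(x) = (x - 5)(x - 1)^3

The characteristic polynomial factors as (x - 5)(x - 1)^4. The minimal polynomial is ∏(x - λ)^{k_λ} where k_λ is the size of the largest Jordan block at λ.

For λ = 1: rank(A - I) = 3, and the largest Jordan block has size 3 (the smallest k with rank((A - I)^k) = rank((A - I)^(k+1))).
For λ = 5: rank(A - 5I) = 4, and the largest Jordan block has size 1 (the smallest k with rank((A - 5I)^k) = rank((A - 5I)^(k+1))).

So m_A(x) = (x - 5)(x - 1)^3.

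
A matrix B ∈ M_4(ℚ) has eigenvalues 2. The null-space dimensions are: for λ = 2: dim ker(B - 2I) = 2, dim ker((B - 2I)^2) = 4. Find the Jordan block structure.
λ = 2: successive nullity increments [2, 2] count blocks of size ≥ k; block sizes are [2, 2].

Jordan blocks: (2, 2), (2, 2)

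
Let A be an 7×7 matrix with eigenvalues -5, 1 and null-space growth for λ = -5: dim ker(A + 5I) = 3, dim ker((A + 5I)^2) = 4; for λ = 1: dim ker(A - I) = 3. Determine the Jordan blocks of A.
λ = -5: successive nullity increments [3, 1] count blocks of size ≥ k; block sizes are [2, 1, 1].
λ = 1: successive nullity increments [3] count blocks of size ≥ k; block sizes are [1, 1, 1].

Jordan blocks: (-5, 2), (-5, 1), (-5, 1), (1, 1), (1, 1), (1, 1)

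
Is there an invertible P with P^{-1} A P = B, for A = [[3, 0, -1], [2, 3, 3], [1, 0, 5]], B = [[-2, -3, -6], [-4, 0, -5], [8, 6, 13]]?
Yes.

Two matrices over a field are similar if and only if they have the same invariant factors.

Both A and B have characteristic polynomial (x - 4)^2(x - 3) and minimal polynomial (x - 4)^2(x - 3). Computing further, both have invariant factors (x - 4)^2(x - 3). Hence A and B are similar.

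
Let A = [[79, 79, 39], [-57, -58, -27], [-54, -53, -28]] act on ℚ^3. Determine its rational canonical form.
The invariant factors of A (the non-unit diagonal entries of the Smith normal form of xI - A over ℚ[x]) are (x - 1)(x + 4)^2, each dividing the next. The characteristic polynomial is their product, (x - 1)(x + 4)^2.

The rational canonical form is the block-diagonal matrix of companion matrices C(f_i):
R = [[0, 0, 16], [1, 0, -8], [0, 1, -7]].

R = [[0, 0, 16], [1, 0, -8], [0, 1, -7]]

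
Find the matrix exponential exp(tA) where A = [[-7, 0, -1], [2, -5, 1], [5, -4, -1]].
A has Jordan form J = [[-5, 0, 0], [0, -4, 1], [0, 0, -4]] with A = PJP^{-1}, so e^{tA} = P e^{tJ} P^{-1}.

For a Jordan block J_k(λ), e^{tJ_k(λ)} = e^{λt} · (I + tN + t^2 N^2/2! + ... + t^{k-1} N^{k-1}/(k-1)!) where N is the nilpotent superdiagonal part.

Assembling the blocks and conjugating back gives the entries of e^{tA} as shown above.

e^{tA} = [[((t - 3)*e^{t} + 4)*e^{-5*t}, 4*((t - 1)*e^{t} + 1)*e^{-5*t}, -t*e^{-4*t}], [((3 - t)*e^{t} - 3)*e^{-5*t}, (4*(1 - t)*e^{t} - 3)*e^{-5*t}, t*e^{-4*t}], [((8 - 3*t)*e^{t} - 8)*e^{-5*t}, 4*((2 - 3*t)*e^{t} - 2)*e^{-5*t}, (3*t + 1)*e^{-4*t}]]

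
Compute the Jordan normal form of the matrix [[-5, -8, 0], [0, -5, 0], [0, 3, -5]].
J = [[-5, 1, 0], [0, -5, 0], [0, 0, -5]]

The characteristic polynomial is det(xI - A) = (x + 5)^3, so the eigenvalues are -5 (algebraic multiplicity 3).

For λ = -5: rank(A + 5I) = 1, rank((A + 5I)^2) = 0. The eigenspace has dimension 3 - 1 = 2, so there are 2 Jordan blocks; the rank sequence gives block sizes [2, 1].

Assembling the blocks gives the Jordan form J above.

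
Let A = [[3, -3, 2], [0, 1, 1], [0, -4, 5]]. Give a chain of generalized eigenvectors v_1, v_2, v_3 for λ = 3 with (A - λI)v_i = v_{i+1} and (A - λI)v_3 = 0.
We seek v_1 ∈ ker((A - 3I)^3) \ ker((A - 3I)^2), then set v_{i+1} = (A - 3I) v_i.

One such chain is v_1 = [[0, 0, 1]]^T, v_2 = [[2, 1, 2]]^T, v_3 = [[1, 0, 0]]^T. Check: (A - 3I) v_3 = [[0, 0, 0]]^T = 0.

v_1 = [[0, 0, 1]]^T, v_2 = [[2, 1, 2]]^T, v_3 = [[1, 0, 0]]^T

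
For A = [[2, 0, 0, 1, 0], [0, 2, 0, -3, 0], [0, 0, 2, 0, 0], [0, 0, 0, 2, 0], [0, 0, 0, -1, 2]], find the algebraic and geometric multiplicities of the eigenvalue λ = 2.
algebraic multiplicity 5, geometric multiplicity 4

The characteristic polynomial is (x - 2)^5, so the factor x - 2 appears with exponent 5: the algebraic multiplicity is 5.

rank(A - 2I) = 1, so the eigenspace has dimension 5 - 1 = 4: the geometric multiplicity is 4.

Since 4 < 5, A is not diagonalizable.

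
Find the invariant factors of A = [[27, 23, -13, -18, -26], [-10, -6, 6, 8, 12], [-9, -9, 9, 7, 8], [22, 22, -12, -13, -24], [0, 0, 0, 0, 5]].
(x - 5)(x - 4), (x - 5)(x - 4)^2

The Jordan structure of A has elementary divisors (x - 4)^2, (x - 4), (x - 5), (x - 5). Arranging the block sizes at each eigenvalue in decreasing order and taking row products gives the invariant factors.

Invariant factors (smallest first, each dividing the next): (x - 5)(x - 4), (x - 5)(x - 4)^2.

Check: the last factor (x - 5)(x - 4)^2 is the minimal polynomial, and the product (x - 5)^2(x - 4)^3 is the characteristic polynomial.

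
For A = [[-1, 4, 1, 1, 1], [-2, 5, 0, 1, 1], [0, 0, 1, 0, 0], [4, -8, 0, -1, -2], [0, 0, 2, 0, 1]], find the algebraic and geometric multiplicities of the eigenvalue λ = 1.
algebraic multiplicity 5, geometric multiplicity 3

The characteristic polynomial is (x - 1)^5, so the factor x - 1 appears with exponent 5: the algebraic multiplicity is 5.

rank(A - I) = 2, so the eigenspace has dimension 5 - 2 = 3: the geometric multiplicity is 3.

Since 3 < 5, A is not diagonalizable.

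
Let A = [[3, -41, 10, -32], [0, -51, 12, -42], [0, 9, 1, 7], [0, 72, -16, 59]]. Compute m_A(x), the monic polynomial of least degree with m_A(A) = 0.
The characteristic polynomial factors as (x - 3)^4. The minimal polynomial is ∏(x - λ)^{k_λ} where k_λ is the size of the largest Jordan block at λ.

For λ = 3: rank(A - 3I) = 2, and the largest Jordan block has size 2 (the smallest k with rank((A - 3I)^k) = rank((A - 3I)^(k+1))).

So m_A(x) = (x - 3)^2.

m_A(x) = (x - 3)^2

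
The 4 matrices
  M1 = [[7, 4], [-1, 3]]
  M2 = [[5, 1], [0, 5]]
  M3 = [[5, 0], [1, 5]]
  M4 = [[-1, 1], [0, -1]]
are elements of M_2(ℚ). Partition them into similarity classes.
2 classes: {M1, M2, M3}, {M4}

Characteristic polynomials: χ_{M1} = (x - 5)^2, χ_{M2} = (x - 5)^2, χ_{M3} = (x - 5)^2, χ_{M4} = (x + 1)^2.

{M1, M2, M3}: invariant factors (x - 5)^2.

{M4}: invariant factors (x + 1)^2.

Matrices are similar if and only if their invariant-factor lists agree; the partition into similarity classes is {M1, M2, M3}, {M4}.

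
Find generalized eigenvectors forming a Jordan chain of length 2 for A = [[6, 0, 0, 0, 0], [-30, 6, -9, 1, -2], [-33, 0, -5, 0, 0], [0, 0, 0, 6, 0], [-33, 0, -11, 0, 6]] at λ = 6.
We seek v_1 ∈ ker((A - 6I)^2) \ ker(A - 6I), then set v_{i+1} = (A - 6I) v_i.

One such chain is v_1 = [[0, 1, 0, 1, 0]]^T, v_2 = [[0, 1, 0, 0, 0]]^T. Check: (A - 6I) v_2 = [[0, 0, 0, 0, 0]]^T = 0.

v_1 = [[0, 1, 0, 1, 0]]^T, v_2 = [[0, 1, 0, 0, 0]]^T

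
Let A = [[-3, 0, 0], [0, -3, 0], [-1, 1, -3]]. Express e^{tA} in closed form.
e^{tA} = [[e^{-3*t}, 0, 0], [0, e^{-3*t}, 0], [-t*e^{-3*t}, t*e^{-3*t}, e^{-3*t}]]

A has Jordan form J = [[-3, 1, 0], [0, -3, 0], [0, 0, -3]] with A = PJP^{-1}, so e^{tA} = P e^{tJ} P^{-1}.

For a Jordan block J_k(λ), e^{tJ_k(λ)} = e^{λt} · (I + tN + t^2 N^2/2! + ... + t^{k-1} N^{k-1}/(k-1)!) where N is the nilpotent superdiagonal part.

Assembling the blocks and conjugating back gives the entries of e^{tA} as shown above.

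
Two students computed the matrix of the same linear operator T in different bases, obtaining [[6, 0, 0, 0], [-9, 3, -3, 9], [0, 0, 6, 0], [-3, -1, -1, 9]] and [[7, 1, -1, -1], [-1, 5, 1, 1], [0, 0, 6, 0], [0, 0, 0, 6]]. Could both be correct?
Yes.

Two matrices over a field are similar if and only if they have the same invariant factors.

Both A and B have characteristic polynomial (x - 6)^4 and minimal polynomial (x - 6)^2. Computing further, both have invariant factors x - 6, x - 6, (x - 6)^2. Hence A and B are similar.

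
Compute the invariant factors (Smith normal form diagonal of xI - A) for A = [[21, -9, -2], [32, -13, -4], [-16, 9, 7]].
x - 5, (x - 5)^2

The Jordan structure of A has elementary divisors (x - 5)^2, (x - 5). Arranging the block sizes at each eigenvalue in decreasing order and taking row products gives the invariant factors.

Invariant factors (smallest first, each dividing the next): x - 5, (x - 5)^2.

Check: the last factor (x - 5)^2 is the minimal polynomial, and the product (x - 5)^3 is the characteristic polynomial.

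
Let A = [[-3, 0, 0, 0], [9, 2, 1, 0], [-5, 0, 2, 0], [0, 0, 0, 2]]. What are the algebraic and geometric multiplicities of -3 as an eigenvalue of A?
algebraic multiplicity 1, geometric multiplicity 1

The characteristic polynomial is (x - 2)^3(x + 3), so the factor x + 3 appears with exponent 1: the algebraic multiplicity is 1.

rank(A + 3I) = 3, so the eigenspace has dimension 4 - 3 = 1: the geometric multiplicity is 1.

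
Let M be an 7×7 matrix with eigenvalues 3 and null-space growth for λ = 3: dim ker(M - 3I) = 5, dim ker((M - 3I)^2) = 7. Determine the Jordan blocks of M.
λ = 3: successive nullity increments [5, 2] count blocks of size ≥ k; block sizes are [2, 2, 1, 1, 1].

Jordan blocks: (3, 2), (3, 2), (3, 1), (3, 1), (3, 1)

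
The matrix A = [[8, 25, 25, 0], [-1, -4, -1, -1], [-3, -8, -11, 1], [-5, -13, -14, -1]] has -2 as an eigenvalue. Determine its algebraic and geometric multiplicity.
algebraic multiplicity 4, geometric multiplicity 2

The characteristic polynomial is (x + 2)^4, so the factor x + 2 appears with exponent 4: the algebraic multiplicity is 4.

rank(A + 2I) = 2, so the eigenspace has dimension 4 - 2 = 2: the geometric multiplicity is 2.

Since 2 < 4, A is not diagonalizable.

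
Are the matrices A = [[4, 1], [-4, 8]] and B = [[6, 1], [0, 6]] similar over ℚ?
Yes.

Two matrices over a field are similar if and only if they have the same invariant factors.

Both A and B have characteristic polynomial (x - 6)^2 and minimal polynomial (x - 6)^2. Computing further, both have invariant factors (x - 6)^2. Hence A and B are similar.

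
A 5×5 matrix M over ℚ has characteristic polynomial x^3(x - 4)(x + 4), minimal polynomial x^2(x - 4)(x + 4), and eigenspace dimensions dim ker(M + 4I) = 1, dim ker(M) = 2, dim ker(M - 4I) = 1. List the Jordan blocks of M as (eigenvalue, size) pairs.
λ = -4: algebraic multiplicity 1 (exponent in χ_M), largest block size 1 (exponent in m_M), 1 block (geometric multiplicity). This forces block sizes [1].
λ = 0: algebraic multiplicity 3 (exponent in χ_M), largest block size 2 (exponent in m_M), 2 blocks (geometric multiplicity). These force block sizes [2, 1].
λ = 4: algebraic multiplicity 1 (exponent in χ_M), largest block size 1 (exponent in m_M), 1 block (geometric multiplicity). This forces block sizes [1].

Jordan blocks: (-4, 1), (0, 2), (0, 1), (4, 1)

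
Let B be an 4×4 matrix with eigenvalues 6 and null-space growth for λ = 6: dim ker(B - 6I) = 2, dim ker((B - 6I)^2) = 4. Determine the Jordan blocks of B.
λ = 6: successive nullity increments [2, 2] count blocks of size ≥ k; block sizes are [2, 2].

Jordan blocks: (6, 2), (6, 2)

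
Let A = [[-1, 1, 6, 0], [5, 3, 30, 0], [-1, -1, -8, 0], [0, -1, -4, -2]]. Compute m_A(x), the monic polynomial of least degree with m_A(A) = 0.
m_A(x) = (x + 2)^3

The characteristic polynomial factors as (x + 2)^4. The minimal polynomial is ∏(x - λ)^{k_λ} where k_λ is the size of the largest Jordan block at λ.

For λ = -2: rank(A + 2I) = 2, and the largest Jordan block has size 3 (the smallest k with rank((A + 2I)^k) = rank((A + 2I)^(k+1))).

So m_A(x) = (x + 2)^3.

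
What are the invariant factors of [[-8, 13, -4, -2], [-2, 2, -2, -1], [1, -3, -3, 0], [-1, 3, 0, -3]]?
The Jordan structure of A has elementary divisors (x + 3)^3, (x + 3). Arranging the block sizes at each eigenvalue in decreasing order and taking row products gives the invariant factors.

Invariant factors (smallest first, each dividing the next): x + 3, (x + 3)^3.

Check: the last factor (x + 3)^3 is the minimal polynomial, and the product (x + 3)^4 is the characteristic polynomial.

x + 3, (x + 3)^3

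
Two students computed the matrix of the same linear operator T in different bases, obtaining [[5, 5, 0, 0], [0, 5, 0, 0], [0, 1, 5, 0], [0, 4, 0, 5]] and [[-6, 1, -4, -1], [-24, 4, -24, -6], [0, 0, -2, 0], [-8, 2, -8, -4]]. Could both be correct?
trace(A) = 20 but trace(B) = -8. The trace is a similarity invariant, so A and B are not similar.

No.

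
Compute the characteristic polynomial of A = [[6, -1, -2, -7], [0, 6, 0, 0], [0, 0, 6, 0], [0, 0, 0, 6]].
χ_A(x) = (x - 6)^4

xI - A = [[x - 6, 1, 2, 7], [0, x - 6, 0, 0], [0, 0, x - 6, 0], [0, 0, 0, x - 6]].

Expanding det(xI - A) along the first row:
det(xI - A) = + (x - 6)·det([[x - 6, 0, 0], [0, x - 6, 0], [0, 0, x - 6]]) - (1)·det([[0, 0, 0], [0, x - 6, 0], [0, 0, x - 6]]) + (2)·det([[0, x - 6, 0], [0, 0, 0], [0, 0, x - 6]]) - (7)·det([[0, x - 6, 0], [0, 0, x - 6], [0, 0, 0]]).

Evaluating gives χ_A(x) = x^4 - 24x^3 + 216x^2 - 864x + 1296 = (x - 6)^4.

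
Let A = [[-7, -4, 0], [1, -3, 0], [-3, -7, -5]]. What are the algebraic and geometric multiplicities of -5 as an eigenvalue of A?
The characteristic polynomial is (x + 5)^3, so the factor x + 5 appears with exponent 3: the algebraic multiplicity is 3.

rank(A + 5I) = 2, so the eigenspace has dimension 3 - 2 = 1: the geometric multiplicity is 1.

Since 1 < 3, A is not diagonalizable.

algebraic multiplicity 3, geometric multiplicity 1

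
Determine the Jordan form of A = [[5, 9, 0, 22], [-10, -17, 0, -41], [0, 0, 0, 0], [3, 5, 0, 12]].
The characteristic polynomial is det(xI - A) = x^4, so the eigenvalues are 0 (algebraic multiplicity 4).

For λ = 0: rank(A) = 2, rank(A^2) = 1, rank(A^3) = 0. The eigenspace has dimension 4 - 2 = 2, so there are 2 Jordan blocks; the rank sequence gives block sizes [3, 1].

Assembling the blocks gives the Jordan form J above.

J = [[0, 1, 0, 0], [0, 0, 1, 0], [0, 0, 0, 0], [0, 0, 0, 0]]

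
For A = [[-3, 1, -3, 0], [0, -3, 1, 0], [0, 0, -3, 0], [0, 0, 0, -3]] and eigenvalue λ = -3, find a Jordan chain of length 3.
We seek v_1 ∈ ker((A + 3I)^3) \ ker((A + 3I)^2), then set v_{i+1} = (A + 3I) v_i.

One such chain is v_1 = [[0, 2, 1, 1]]^T, v_2 = [[-1, 1, 0, 0]]^T, v_3 = [[1, 0, 0, 0]]^T. Check: (A + 3I) v_3 = [[0, 0, 0, 0]]^T = 0.

v_1 = [[0, 2, 1, 1]]^T, v_2 = [[-1, 1, 0, 0]]^T, v_3 = [[1, 0, 0, 0]]^T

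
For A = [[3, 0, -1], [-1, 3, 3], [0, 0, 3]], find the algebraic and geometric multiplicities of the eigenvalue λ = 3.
The characteristic polynomial is (x - 3)^3, so the factor x - 3 appears with exponent 3: the algebraic multiplicity is 3.

rank(A - 3I) = 2, so the eigenspace has dimension 3 - 2 = 1: the geometric multiplicity is 1.

Since 1 < 3, A is not diagonalizable.

algebraic multiplicity 3, geometric multiplicity 1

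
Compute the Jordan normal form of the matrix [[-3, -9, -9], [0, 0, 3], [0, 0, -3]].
J = [[-3, 0, 0], [0, -3, 0], [0, 0, 0]]

The characteristic polynomial is det(xI - A) = x(x + 3)^2, so the eigenvalues are -3 (algebraic multiplicity 2), 0 (algebraic multiplicity 1).

For λ = -3: rank(A + 3I) = 1. The eigenspace has dimension 3 - 1 = 2, so there are 2 Jordan blocks; the rank sequence gives block sizes [1, 1].

For λ = 0: algebraic multiplicity 1 gives one 1×1 block.

Assembling the blocks gives the Jordan form J above.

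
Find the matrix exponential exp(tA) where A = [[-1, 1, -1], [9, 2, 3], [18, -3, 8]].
e^{tA} = [[(1 - 3*t)*e^{2*t}, t*e^{2*t}, -t*e^{2*t}], [3*(e^{3*t} - 1)*e^{2*t}, e^{2*t}, e^{5*t} - e^{2*t}], [3*(3*t + e^{3*t} - 1)*e^{2*t}, -3*t*e^{2*t}, (3*t + e^{3*t})*e^{2*t}]]

A has Jordan form J = [[2, 1, 0], [0, 2, 0], [0, 0, 5]] with A = PJP^{-1}, so e^{tA} = P e^{tJ} P^{-1}.

For a Jordan block J_k(λ), e^{tJ_k(λ)} = e^{λt} · (I + tN + t^2 N^2/2! + ... + t^{k-1} N^{k-1}/(k-1)!) where N is the nilpotent superdiagonal part.

Assembling the blocks and conjugating back gives the entries of e^{tA} as shown above.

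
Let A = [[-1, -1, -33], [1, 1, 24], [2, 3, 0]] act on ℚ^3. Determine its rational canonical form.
The invariant factors of A (the non-unit diagonal entries of the Smith normal form of xI - A over ℚ[x]) are (x + 3)(x^2 - 3x + 3), each dividing the next. The characteristic polynomial is their product, (x + 3)(x^2 - 3x + 3).

The rational canonical form is the block-diagonal matrix of companion matrices C(f_i):
R = [[0, 0, -9], [1, 0, 6], [0, 1, 0]].

Note the characteristic polynomial does not split into linear factors over ℚ, so A has no Jordan form over ℚ; the rational canonical form exists over any field.

R = [[0, 0, -9], [1, 0, 6], [0, 1, 0]]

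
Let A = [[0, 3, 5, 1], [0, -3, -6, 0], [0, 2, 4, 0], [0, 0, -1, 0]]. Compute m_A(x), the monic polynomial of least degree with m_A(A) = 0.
m_A(x) = x^3(x - 1)

The characteristic polynomial factors as x^3(x - 1). The minimal polynomial is ∏(x - λ)^{k_λ} where k_λ is the size of the largest Jordan block at λ.

For λ = 0: rank(A) = 3, and the largest Jordan block has size 3 (the smallest k with rank(A^k) = rank(A^(k+1))).
For λ = 1: rank(A - I) = 3, and the largest Jordan block has size 1 (the smallest k with rank((A - I)^k) = rank((A - I)^(k+1))).

So m_A(x) = x^3(x - 1).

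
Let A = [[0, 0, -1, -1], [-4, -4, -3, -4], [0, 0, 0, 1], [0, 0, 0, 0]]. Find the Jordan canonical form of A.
J = [[-4, 0, 0, 0], [0, 0, 1, 0], [0, 0, 0, 1], [0, 0, 0, 0]]

The characteristic polynomial is det(xI - A) = x^3(x + 4), so the eigenvalues are -4 (algebraic multiplicity 1), 0 (algebraic multiplicity 3).

For λ = -4: algebraic multiplicity 1 gives one 1×1 block.

For λ = 0: rank(A) = 3, rank(A^2) = 2, rank(A^3) = 1. The eigenspace has dimension 4 - 3 = 1, so there is 1 Jordan block; the rank sequence gives block sizes [3].

Assembling the blocks gives the Jordan form J above.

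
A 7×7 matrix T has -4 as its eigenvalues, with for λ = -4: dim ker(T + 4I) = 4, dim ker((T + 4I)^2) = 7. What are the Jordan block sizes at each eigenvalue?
λ = -4: successive nullity increments [4, 3] count blocks of size ≥ k; block sizes are [2, 2, 2, 1].

Jordan blocks: (-4, 2), (-4, 2), (-4, 2), (-4, 1)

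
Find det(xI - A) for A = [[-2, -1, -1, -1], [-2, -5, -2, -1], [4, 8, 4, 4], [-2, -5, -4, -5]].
xI - A = [[x + 2, 1, 1, 1], [2, x + 5, 2, 1], [-4, -8, x - 4, -4], [2, 5, 4, x + 5]].

Expanding det(xI - A) along the first row:
det(xI - A) = + (x + 2)·det([[x + 5, 2, 1], [-8, x - 4, -4], [5, 4, x + 5]]) - (1)·det([[2, 2, 1], [-4, x - 4, -4], [2, 4, x + 5]]) + (1)·det([[2, x + 5, 1], [-4, -8, -4], [2, 5, x + 5]]) - (1)·det([[2, x + 5, 2], [-4, -8, x - 4], [2, 5, 4]]).

Evaluating gives χ_A(x) = x^4 + 8x^3 + 24x^2 + 32x + 16 = (x + 2)^4.

χ_A(x) = (x + 2)^4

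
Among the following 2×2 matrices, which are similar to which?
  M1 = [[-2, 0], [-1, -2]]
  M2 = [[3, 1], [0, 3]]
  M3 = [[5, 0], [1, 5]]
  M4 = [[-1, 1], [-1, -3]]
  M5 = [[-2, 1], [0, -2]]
Characteristic polynomials: χ_{M1} = (x + 2)^2, χ_{M2} = (x - 3)^2, χ_{M3} = (x - 5)^2, χ_{M4} = (x + 2)^2, χ_{M5} = (x + 2)^2.

{M1, M4, M5}: invariant factors (x + 2)^2.

{M2}: invariant factors (x - 3)^2.

{M3}: invariant factors (x - 5)^2.

Matrices are similar if and only if their invariant-factor lists agree; the partition into similarity classes is {M1, M4, M5}, {M2}, {M3}.

3 classes: {M1, M4, M5}, {M2}, {M3}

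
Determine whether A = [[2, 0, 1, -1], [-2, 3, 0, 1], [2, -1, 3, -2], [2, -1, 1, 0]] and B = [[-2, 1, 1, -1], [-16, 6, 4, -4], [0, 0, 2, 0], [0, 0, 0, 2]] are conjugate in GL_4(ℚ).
No.

Both have characteristic polynomial (x - 2)^4, but the minimal polynomial of A is (x - 2)^3 while the minimal polynomial of B is (x - 2)^2. The minimal polynomial is a similarity invariant, so A and B are not similar.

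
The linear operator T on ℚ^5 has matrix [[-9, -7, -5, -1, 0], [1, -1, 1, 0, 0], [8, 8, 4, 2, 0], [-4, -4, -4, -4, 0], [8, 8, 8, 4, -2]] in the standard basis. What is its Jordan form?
J = [[-4, 0, 0, 0, 0], [0, -2, 1, 0, 0], [0, 0, -2, 1, 0], [0, 0, 0, -2, 0], [0, 0, 0, 0, -2]]

The characteristic polynomial is det(xI - A) = (x + 2)^4(x + 4), so the eigenvalues are -4 (algebraic multiplicity 1), -2 (algebraic multiplicity 4).

For λ = -4: algebraic multiplicity 1 gives one 1×1 block.

For λ = -2: rank(A + 2I) = 3, rank((A + 2I)^2) = 2, rank((A + 2I)^3) = 1. The eigenspace has dimension 5 - 3 = 2, so there are 2 Jordan blocks; the rank sequence gives block sizes [3, 1].

Assembling the blocks gives the Jordan form J above.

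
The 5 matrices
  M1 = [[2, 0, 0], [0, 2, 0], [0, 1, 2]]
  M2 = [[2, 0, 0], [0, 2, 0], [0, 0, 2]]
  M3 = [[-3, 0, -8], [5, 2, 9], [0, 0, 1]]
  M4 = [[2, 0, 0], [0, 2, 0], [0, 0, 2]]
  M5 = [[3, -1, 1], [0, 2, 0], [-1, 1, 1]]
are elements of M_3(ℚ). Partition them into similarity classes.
Characteristic polynomials: χ_{M1} = (x - 2)^3, χ_{M2} = (x - 2)^3, χ_{M3} = (x - 2)(x - 1)(x + 3), χ_{M4} = (x - 2)^3, χ_{M5} = (x - 2)^3.

{M1, M5}: invariant factors x - 2, (x - 2)^2.

{M2, M4}: invariant factors x - 2, x - 2, x - 2.

{M3}: invariant factors (x - 2)(x - 1)(x + 3).

Matrices are similar if and only if their invariant-factor lists agree; the partition into similarity classes is {M1, M5}, {M2, M4}, {M3}.

3 classes: {M1, M5}, {M2, M4}, {M3}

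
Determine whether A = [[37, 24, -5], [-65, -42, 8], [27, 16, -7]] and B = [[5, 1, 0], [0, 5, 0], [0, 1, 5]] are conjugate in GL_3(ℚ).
trace(A) = -12 but trace(B) = 15. The trace is a similarity invariant, so A and B are not similar.

No.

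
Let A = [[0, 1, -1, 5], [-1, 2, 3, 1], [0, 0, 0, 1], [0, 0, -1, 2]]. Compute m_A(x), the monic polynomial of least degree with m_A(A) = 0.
The characteristic polynomial factors as (x - 1)^4. The minimal polynomial is ∏(x - λ)^{k_λ} where k_λ is the size of the largest Jordan block at λ.

For λ = 1: rank(A - I) = 2, and the largest Jordan block has size 2 (the smallest k with rank((A - I)^k) = rank((A - I)^(k+1))).

So m_A(x) = (x - 1)^2.

m_A(x) = (x - 1)^2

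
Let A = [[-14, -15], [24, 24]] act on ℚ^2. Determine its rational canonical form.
The invariant factors of A (the non-unit diagonal entries of the Smith normal form of xI - A over ℚ[x]) are (x - 6)(x - 4), each dividing the next. The characteristic polynomial is their product, (x - 6)(x - 4).

The rational canonical form is the block-diagonal matrix of companion matrices C(f_i):
R = [[0, -24], [1, 10]].

R = [[0, -24], [1, 10]]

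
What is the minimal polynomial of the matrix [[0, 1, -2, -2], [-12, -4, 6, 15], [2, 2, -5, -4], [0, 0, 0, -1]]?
The characteristic polynomial factors as (x + 1)^2(x + 4)^2. The minimal polynomial is ∏(x - λ)^{k_λ} where k_λ is the size of the largest Jordan block at λ.

For λ = -4: rank(A + 4I) = 3, and the largest Jordan block has size 2 (the smallest k with rank((A + 4I)^k) = rank((A + 4I)^(k+1))).
For λ = -1: rank(A + I) = 2, and the largest Jordan block has size 1 (the smallest k with rank((A + I)^k) = rank((A + I)^(k+1))).

So m_A(x) = (x + 1)(x + 4)^2.

m_A(x) = (x + 1)(x + 4)^2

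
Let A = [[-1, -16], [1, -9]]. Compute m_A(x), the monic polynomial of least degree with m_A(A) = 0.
The characteristic polynomial factors as (x + 5)^2. The minimal polynomial is ∏(x - λ)^{k_λ} where k_λ is the size of the largest Jordan block at λ.

For λ = -5: rank(A + 5I) = 1, and the largest Jordan block has size 2 (the smallest k with rank((A + 5I)^k) = rank((A + 5I)^(k+1))).

So m_A(x) = (x + 5)^2.

m_A(x) = (x + 5)^2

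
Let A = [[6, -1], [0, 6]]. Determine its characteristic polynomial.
xI - A = [[x - 6, 1], [0, x - 6]].

Expanding det(xI - A) along the first row:
det(xI - A) = + (x - 6)·det([[x - 6]]) - (1)·det([[0]]).

Evaluating gives χ_A(x) = x^2 - 12x + 36 = (x - 6)^2.

χ_A(x) = (x - 6)^2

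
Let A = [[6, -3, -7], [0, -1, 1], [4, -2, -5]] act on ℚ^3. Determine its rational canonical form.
The invariant factors of A (the non-unit diagonal entries of the Smith normal form of xI - A over ℚ[x]) are x^3 - x - 2, each dividing the next. The characteristic polynomial is their product, x^3 - x - 2.

The rational canonical form is the block-diagonal matrix of companion matrices C(f_i):
R = [[0, 0, 2], [1, 0, 1], [0, 1, 0]].

Note the characteristic polynomial does not split into linear factors over ℚ, so A has no Jordan form over ℚ; the rational canonical form exists over any field.

R = [[0, 0, 2], [1, 0, 1], [0, 1, 0]]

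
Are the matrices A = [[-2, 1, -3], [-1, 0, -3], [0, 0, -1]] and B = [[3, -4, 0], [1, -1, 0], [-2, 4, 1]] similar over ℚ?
No.

trace(A) = -3 but trace(B) = 3. The trace is a similarity invariant, so A and B are not similar.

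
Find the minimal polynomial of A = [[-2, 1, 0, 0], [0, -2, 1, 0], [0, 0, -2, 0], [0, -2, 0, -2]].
m_A(x) = (x + 2)^3

The characteristic polynomial factors as (x + 2)^4. The minimal polynomial is ∏(x - λ)^{k_λ} where k_λ is the size of the largest Jordan block at λ.

For λ = -2: rank(A + 2I) = 2, and the largest Jordan block has size 3 (the smallest k with rank((A + 2I)^k) = rank((A + 2I)^(k+1))).

So m_A(x) = (x + 2)^3.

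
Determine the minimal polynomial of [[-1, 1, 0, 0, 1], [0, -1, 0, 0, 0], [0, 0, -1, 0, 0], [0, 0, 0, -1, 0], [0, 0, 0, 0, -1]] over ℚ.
m_A(x) = (x + 1)^2

The characteristic polynomial factors as (x + 1)^5. The minimal polynomial is ∏(x - λ)^{k_λ} where k_λ is the size of the largest Jordan block at λ.

For λ = -1: rank(A + I) = 1, and the largest Jordan block has size 2 (the smallest k with rank((A + I)^k) = rank((A + I)^(k+1))).

So m_A(x) = (x + 1)^2.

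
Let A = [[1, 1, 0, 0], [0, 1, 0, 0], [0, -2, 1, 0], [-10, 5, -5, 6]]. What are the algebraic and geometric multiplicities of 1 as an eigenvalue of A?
The characteristic polynomial is (x - 6)(x - 1)^3, so the factor x - 1 appears with exponent 3: the algebraic multiplicity is 3.

rank(A - I) = 2, so the eigenspace has dimension 4 - 2 = 2: the geometric multiplicity is 2.

Since 2 < 3, A is not diagonalizable.

algebraic multiplicity 3, geometric multiplicity 2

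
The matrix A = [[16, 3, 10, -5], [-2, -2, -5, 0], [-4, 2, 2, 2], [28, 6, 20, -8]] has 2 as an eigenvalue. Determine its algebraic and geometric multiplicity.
algebraic multiplicity 4, geometric multiplicity 2

The characteristic polynomial is (x - 2)^4, so the factor x - 2 appears with exponent 4: the algebraic multiplicity is 4.

rank(A - 2I) = 2, so the eigenspace has dimension 4 - 2 = 2: the geometric multiplicity is 2.

Since 2 < 4, A is not diagonalizable.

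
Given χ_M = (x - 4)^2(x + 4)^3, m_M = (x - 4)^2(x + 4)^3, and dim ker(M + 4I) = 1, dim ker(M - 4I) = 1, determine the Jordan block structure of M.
λ = -4: algebraic multiplicity 3 (exponent in χ_M), largest block size 3 (exponent in m_M), 1 block (geometric multiplicity). This forces block sizes [3].
λ = 4: algebraic multiplicity 2 (exponent in χ_M), largest block size 2 (exponent in m_M), 1 block (geometric multiplicity). This forces block sizes [2].

Jordan blocks: (-4, 3), (4, 2)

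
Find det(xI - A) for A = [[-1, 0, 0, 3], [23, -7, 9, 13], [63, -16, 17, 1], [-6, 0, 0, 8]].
χ_A(x) = (x - 5)^3(x - 2)

xI - A = [[x + 1, 0, 0, -3], [-23, x + 7, -9, -13], [-63, 16, x - 17, -1], [6, 0, 0, x - 8]].

Expanding det(xI - A) along the first row:
det(xI - A) = + (x + 1)·det([[x + 7, -9, -13], [16, x - 17, -1], [0, 0, x - 8]]) - (0)·det([[-23, -9, -13], [-63, x - 17, -1], [6, 0, x - 8]]) + (0)·det([[-23, x + 7, -13], [-63, 16, -1], [6, 0, x - 8]]) - (-3)·det([[-23, x + 7, -9], [-63, 16, x - 17], [6, 0, 0]]).

Evaluating gives χ_A(x) = x^4 - 17x^3 + 105x^2 - 275x + 250 = (x - 5)^3(x - 2).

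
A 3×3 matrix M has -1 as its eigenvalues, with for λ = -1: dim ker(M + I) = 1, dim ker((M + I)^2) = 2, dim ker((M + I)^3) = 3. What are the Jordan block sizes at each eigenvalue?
Jordan blocks: (-1, 3)

λ = -1: successive nullity increments [1, 1, 1] count blocks of size ≥ k; block sizes are [3].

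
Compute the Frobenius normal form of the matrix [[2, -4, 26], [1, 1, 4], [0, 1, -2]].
R = [[0, 0, 6], [1, 0, 4], [0, 1, 1]]

The invariant factors of A (the non-unit diagonal entries of the Smith normal form of xI - A over ℚ[x]) are (x - 3)(x^2 + 2x + 2), each dividing the next. The characteristic polynomial is their product, (x - 3)(x^2 + 2x + 2).

The rational canonical form is the block-diagonal matrix of companion matrices C(f_i):
R = [[0, 0, 6], [1, 0, 4], [0, 1, 1]].

Note the characteristic polynomial does not split into linear factors over ℚ, so A has no Jordan form over ℚ; the rational canonical form exists over any field.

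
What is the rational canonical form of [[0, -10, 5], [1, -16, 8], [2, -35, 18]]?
R = [[0, 0, 5], [1, 0, 8], [0, 1, 2]]

The invariant factors of A (the non-unit diagonal entries of the Smith normal form of xI - A over ℚ[x]) are (x + 1)(x^2 - 3x - 5), each dividing the next. The characteristic polynomial is their product, (x + 1)(x^2 - 3x - 5).

The rational canonical form is the block-diagonal matrix of companion matrices C(f_i):
R = [[0, 0, 5], [1, 0, 8], [0, 1, 2]].

Note the characteristic polynomial does not split into linear factors over ℚ, so A has no Jordan form over ℚ; the rational canonical form exists over any field.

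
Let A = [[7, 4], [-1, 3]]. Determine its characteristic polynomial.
xI - A = [[x - 7, -4], [1, x - 3]].

Expanding det(xI - A) along the first row:
det(xI - A) = + (x - 7)·det([[x - 3]]) - (-4)·det([[1]]).

Evaluating gives χ_A(x) = x^2 - 10x + 25 = (x - 5)^2.

χ_A(x) = (x - 5)^2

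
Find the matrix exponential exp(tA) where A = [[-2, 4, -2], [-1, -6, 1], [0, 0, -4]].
A has Jordan form J = [[-4, 1, 0], [0, -4, 0], [0, 0, -4]] with A = PJP^{-1}, so e^{tA} = P e^{tJ} P^{-1}.

For a Jordan block J_k(λ), e^{tJ_k(λ)} = e^{λt} · (I + tN + t^2 N^2/2! + ... + t^{k-1} N^{k-1}/(k-1)!) where N is the nilpotent superdiagonal part.

Assembling the blocks and conjugating back gives the entries of e^{tA} as shown above.

e^{tA} = [[(2*t + 1)*e^{-4*t}, 4*t*e^{-4*t}, -2*t*e^{-4*t}], [-t*e^{-4*t}, (1 - 2*t)*e^{-4*t}, t*e^{-4*t}], [0, 0, e^{-4*t}]]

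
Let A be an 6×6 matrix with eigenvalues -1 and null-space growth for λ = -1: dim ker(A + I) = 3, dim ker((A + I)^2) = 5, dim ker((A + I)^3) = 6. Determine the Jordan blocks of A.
λ = -1: successive nullity increments [3, 2, 1] count blocks of size ≥ k; block sizes are [3, 2, 1].

Jordan blocks: (-1, 3), (-1, 2), (-1, 1)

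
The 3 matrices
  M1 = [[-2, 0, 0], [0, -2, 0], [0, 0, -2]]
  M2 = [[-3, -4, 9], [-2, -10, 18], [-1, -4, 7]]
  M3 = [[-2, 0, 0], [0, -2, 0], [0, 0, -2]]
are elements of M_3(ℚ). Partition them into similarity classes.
Characteristic polynomials: χ_{M1} = (x + 2)^3, χ_{M2} = (x + 2)^3, χ_{M3} = (x + 2)^3.

{M1, M3}: invariant factors x + 2, x + 2, x + 2.

{M2}: invariant factors x + 2, (x + 2)^2.

Matrices are similar if and only if their invariant-factor lists agree; the partition into similarity classes is {M1, M3}, {M2}.

2 classes: {M1, M3}, {M2}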